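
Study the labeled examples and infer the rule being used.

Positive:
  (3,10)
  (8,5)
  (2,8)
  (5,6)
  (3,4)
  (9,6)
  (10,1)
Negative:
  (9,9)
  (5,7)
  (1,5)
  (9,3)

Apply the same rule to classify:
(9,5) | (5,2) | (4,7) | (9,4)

Negative, Positive, Positive, Positive

All 'Positive' examples share one property — product is even — and every 'Negative' example lacks it.
(9,5): 9·5 = 45 — fails this test, so Negative. (5,2): 5·2 = 10 — checks out, so Positive. (4,7): 4·7 = 28 — checks out, so Positive. (9,4): 9·4 = 36 — checks out, so Positive.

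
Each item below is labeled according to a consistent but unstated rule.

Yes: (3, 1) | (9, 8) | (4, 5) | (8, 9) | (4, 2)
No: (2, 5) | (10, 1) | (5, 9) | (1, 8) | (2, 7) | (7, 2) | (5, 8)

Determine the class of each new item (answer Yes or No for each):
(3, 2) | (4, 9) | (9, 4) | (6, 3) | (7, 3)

Yes, No, No, No, No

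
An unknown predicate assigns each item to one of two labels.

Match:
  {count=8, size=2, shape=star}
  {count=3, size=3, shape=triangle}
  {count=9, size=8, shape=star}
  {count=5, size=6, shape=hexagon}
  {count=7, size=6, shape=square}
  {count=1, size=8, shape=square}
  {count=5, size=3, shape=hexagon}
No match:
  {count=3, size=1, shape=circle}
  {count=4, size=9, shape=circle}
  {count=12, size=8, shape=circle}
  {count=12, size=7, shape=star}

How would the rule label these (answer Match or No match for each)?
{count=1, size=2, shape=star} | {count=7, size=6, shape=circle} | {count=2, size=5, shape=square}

One predicate separates the groups cleanly: shape is not circle AND count ≤ 9.

Match, No match, Match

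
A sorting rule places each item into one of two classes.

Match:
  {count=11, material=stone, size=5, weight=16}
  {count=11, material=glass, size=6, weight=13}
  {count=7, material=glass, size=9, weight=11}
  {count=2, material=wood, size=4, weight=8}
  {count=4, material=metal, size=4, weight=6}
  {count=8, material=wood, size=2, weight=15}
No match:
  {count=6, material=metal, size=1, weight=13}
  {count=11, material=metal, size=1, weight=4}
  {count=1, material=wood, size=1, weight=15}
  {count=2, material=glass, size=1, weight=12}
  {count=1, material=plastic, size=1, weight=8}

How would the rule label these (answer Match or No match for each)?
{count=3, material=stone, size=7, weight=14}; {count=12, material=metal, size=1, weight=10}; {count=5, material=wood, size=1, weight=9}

The rule appears to be: size ≥ 2.
{count=3, material=stone, size=7, weight=14}: Match (size = 7). {count=12, material=metal, size=1, weight=10}: No match (size = 1). {count=5, material=wood, size=1, weight=9}: No match (size = 1).

Match, No match, No match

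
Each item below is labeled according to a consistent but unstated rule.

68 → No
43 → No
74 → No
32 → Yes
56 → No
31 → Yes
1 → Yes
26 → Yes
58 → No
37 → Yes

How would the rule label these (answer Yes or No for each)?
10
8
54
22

The common property of the 'Yes' items is: at most 37. No 'No' item has it.
10 — 10 ≤ 37, hence Yes. 8 — 8 ≤ 37, hence Yes. 54 — 54 > 37, hence No. 22 — 22 ≤ 37, hence Yes.

Yes, Yes, No, Yes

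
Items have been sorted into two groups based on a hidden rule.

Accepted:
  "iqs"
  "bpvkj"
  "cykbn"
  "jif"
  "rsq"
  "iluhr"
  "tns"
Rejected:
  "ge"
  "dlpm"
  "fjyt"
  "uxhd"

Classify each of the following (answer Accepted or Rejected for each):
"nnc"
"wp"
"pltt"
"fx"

Accepted, Rejected, Rejected, Rejected

Comparing the two groups points to one rule — odd length.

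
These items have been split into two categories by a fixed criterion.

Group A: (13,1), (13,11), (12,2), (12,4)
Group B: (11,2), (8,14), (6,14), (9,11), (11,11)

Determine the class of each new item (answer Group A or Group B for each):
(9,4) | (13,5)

Every 'Group A' example satisfies: first ≥ 12. None of the 'Group B' examples do.
(9,4): first 9, does not satisfy this → Group B. (13,5): first 13, has this property → Group A.

Group B, Group A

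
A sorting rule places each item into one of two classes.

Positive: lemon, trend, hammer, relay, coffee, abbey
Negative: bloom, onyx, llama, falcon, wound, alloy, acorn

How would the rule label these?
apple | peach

Positive, Positive

Every 'Positive' example satisfies: contains 'e'. None of the 'Negative' examples do.
apple: has 'e' — has this property, so Positive. peach: has 'e' — has this property, so Positive.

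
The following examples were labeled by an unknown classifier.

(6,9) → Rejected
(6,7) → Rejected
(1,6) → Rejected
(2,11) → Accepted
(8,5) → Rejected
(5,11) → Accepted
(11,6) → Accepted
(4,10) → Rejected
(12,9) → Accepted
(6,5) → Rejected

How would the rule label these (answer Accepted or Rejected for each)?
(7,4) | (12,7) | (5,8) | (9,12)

Rejected, Accepted, Rejected, Accepted

Rule: max ≥ 11. This holds for each 'Accepted' example and fails for each 'Rejected' one.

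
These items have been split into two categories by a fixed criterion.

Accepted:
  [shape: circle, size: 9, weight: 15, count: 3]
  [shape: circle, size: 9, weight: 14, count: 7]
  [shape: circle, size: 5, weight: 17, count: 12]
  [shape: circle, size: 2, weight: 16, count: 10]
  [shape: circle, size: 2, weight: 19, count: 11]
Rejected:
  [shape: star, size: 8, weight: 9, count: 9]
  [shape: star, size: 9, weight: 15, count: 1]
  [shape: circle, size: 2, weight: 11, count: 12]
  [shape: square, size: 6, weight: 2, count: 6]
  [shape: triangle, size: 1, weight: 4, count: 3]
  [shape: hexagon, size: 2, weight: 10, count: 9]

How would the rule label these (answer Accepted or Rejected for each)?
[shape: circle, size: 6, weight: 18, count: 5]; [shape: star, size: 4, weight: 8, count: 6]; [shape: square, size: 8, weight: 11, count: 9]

Accepted, Rejected, Rejected

Every 'Accepted' example satisfies: shape is circle AND weight ≥ 14. None of the 'Rejected' examples do.
[shape: circle, size: 6, weight: 18, count: 5] — shape is circle, weight = 18, hence Accepted. [shape: star, size: 4, weight: 8, count: 6] — shape is star, weight = 8, hence Rejected. [shape: square, size: 8, weight: 11, count: 9] — shape is square, weight = 11, hence Rejected.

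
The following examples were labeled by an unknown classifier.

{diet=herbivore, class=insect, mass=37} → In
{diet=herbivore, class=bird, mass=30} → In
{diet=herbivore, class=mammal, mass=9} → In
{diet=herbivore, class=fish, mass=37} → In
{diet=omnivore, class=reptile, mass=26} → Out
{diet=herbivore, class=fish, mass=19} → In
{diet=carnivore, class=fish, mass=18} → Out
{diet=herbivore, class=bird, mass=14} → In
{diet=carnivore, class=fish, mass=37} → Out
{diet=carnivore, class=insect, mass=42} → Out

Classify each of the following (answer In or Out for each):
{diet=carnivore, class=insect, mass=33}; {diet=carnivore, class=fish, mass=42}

The distinguishing property — diet is herbivore — holds for all the 'In' cases and none of the 'Out' cases.
{diet=carnivore, class=insect, mass=33} — diet is carnivore, hence Out.
{diet=carnivore, class=fish, mass=42} — diet is carnivore, hence Out.

Out, Out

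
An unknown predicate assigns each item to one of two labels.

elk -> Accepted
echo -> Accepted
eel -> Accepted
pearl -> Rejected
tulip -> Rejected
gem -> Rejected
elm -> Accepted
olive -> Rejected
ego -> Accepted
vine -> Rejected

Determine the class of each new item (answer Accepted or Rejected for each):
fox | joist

The distinguishing property — starts with 'e' — holds for all the 'Accepted' cases and none of the 'Rejected' cases.
fox: starts with 'f', does not pass → Rejected. joist: starts with 'j', does not pass → Rejected.

Rejected, Rejected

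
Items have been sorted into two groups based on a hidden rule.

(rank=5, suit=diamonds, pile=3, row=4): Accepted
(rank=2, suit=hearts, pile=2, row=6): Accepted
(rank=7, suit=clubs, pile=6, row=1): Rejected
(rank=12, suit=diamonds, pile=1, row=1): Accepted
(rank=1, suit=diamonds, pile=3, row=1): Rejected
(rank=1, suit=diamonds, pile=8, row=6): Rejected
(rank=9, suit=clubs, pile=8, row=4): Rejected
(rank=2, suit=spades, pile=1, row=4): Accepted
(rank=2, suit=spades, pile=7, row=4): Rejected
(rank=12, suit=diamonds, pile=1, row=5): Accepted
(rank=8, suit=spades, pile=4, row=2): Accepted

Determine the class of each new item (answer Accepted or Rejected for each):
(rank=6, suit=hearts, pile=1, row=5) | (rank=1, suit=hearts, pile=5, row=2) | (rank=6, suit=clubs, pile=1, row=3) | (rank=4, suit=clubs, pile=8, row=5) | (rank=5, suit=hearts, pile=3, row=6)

The rule appears to be: rank ≥ 2 AND pile ≤ 4.

Accepted, Rejected, Accepted, Rejected, Accepted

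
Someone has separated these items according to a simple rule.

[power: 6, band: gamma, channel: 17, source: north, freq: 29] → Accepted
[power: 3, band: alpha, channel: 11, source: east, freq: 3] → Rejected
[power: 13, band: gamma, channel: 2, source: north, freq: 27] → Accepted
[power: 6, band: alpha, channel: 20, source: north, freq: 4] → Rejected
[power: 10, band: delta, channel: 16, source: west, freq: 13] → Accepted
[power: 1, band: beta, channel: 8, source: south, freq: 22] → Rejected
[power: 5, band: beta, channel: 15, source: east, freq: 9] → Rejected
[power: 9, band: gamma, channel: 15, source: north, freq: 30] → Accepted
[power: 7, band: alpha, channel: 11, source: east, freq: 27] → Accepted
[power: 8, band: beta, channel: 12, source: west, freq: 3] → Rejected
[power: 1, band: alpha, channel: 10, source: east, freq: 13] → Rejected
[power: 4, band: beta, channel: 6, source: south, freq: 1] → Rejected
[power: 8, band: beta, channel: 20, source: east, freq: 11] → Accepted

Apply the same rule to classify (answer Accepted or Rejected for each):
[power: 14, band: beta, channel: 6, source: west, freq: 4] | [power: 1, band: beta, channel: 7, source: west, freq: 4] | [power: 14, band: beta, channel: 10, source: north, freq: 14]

The common property of the 'Accepted' items is: freq ≥ 9 AND power ≥ 6. No 'Rejected' item has it.

Rejected, Rejected, Accepted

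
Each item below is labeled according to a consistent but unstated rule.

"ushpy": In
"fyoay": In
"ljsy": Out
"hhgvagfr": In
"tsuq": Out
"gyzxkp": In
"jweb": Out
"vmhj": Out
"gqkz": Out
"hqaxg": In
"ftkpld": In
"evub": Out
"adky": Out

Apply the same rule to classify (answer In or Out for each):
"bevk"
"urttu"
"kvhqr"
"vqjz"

Out, In, In, Out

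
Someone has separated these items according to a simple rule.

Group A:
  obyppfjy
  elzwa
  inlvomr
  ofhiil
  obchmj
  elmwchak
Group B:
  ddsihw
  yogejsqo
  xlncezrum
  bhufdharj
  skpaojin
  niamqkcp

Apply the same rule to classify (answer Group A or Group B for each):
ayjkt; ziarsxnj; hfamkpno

Group A, Group B, Group B

Checking candidate rules against both groups, what survives is: starts with a vowel.
ayjkt: starts with 'a', meets the rule → Group A. ziarsxnj: starts with 'z', does not satisfy this → Group B. hfamkpno: starts with 'h', does not satisfy this → Group B.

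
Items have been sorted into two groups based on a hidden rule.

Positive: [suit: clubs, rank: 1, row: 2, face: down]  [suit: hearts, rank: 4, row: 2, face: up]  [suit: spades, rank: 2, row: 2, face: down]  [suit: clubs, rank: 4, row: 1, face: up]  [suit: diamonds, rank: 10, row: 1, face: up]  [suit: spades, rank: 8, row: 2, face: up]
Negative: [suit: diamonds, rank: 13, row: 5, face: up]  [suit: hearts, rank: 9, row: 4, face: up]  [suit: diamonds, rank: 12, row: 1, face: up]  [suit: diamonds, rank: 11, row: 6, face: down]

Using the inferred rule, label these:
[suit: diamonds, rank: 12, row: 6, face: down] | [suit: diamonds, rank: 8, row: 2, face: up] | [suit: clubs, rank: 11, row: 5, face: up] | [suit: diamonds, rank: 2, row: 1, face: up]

Negative, Positive, Negative, Positive

A rule that fits every label: rank ≤ 10 AND row ≤ 2 — true of each 'Positive' example, false of each 'Negative' one.
[suit: diamonds, rank: 12, row: 6, face: down] — rank = 12, row = 6, hence Negative.
[suit: diamonds, rank: 8, row: 2, face: up] — rank = 8, row = 2, hence Positive.
[suit: clubs, rank: 11, row: 5, face: up] — rank = 11, row = 5, hence Negative.
[suit: diamonds, rank: 2, row: 1, face: up] — rank = 2, row = 1, hence Positive.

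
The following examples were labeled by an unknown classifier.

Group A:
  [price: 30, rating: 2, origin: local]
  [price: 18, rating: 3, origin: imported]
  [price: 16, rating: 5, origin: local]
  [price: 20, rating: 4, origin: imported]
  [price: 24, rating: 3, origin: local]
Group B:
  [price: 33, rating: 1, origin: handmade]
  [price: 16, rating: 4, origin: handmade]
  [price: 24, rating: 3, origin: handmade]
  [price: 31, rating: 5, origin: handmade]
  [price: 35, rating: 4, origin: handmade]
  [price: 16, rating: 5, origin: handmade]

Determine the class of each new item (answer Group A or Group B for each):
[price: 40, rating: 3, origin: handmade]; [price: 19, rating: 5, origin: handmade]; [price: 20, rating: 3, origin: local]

Group B, Group B, Group A

One predicate separates the groups cleanly: origin is not handmade.
[price: 40, rating: 3, origin: handmade] → origin is handmade → Group B. [price: 19, rating: 5, origin: handmade] → origin is handmade → Group B. [price: 20, rating: 3, origin: local] → origin is local → Group A.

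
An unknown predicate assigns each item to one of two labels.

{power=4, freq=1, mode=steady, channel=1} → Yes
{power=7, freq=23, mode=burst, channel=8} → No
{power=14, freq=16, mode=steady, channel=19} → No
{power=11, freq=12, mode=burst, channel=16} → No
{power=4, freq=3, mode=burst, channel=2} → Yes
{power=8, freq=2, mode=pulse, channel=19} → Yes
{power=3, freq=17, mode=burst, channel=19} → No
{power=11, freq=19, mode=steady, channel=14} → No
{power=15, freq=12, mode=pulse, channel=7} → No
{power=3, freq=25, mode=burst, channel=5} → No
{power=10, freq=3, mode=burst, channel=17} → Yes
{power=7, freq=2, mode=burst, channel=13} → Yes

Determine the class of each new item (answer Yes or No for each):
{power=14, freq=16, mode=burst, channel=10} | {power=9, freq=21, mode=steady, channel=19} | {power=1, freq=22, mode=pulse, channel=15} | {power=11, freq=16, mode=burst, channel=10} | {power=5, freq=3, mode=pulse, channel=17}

No, No, No, No, Yes

The pattern is that an item is 'Yes' exactly when: freq ≤ 3.
{power=14, freq=16, mode=burst, channel=10}: freq = 16 — does not pass, so No. {power=9, freq=21, mode=steady, channel=19}: freq = 21 — does not pass, so No. {power=1, freq=22, mode=pulse, channel=15}: freq = 22 — does not pass, so No. {power=11, freq=16, mode=burst, channel=10}: freq = 16 — does not pass, so No. {power=5, freq=3, mode=pulse, channel=17}: freq = 3 — matches, so Yes.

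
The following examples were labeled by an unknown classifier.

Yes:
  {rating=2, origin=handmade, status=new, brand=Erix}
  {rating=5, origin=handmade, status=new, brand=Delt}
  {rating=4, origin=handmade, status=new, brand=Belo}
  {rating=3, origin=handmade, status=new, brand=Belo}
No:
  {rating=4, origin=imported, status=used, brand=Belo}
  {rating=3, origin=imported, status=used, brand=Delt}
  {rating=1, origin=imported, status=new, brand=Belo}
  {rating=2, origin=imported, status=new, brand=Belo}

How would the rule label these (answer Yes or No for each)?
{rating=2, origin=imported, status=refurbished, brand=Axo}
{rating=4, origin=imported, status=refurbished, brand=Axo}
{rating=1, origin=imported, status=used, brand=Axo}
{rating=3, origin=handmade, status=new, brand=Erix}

No, No, No, Yes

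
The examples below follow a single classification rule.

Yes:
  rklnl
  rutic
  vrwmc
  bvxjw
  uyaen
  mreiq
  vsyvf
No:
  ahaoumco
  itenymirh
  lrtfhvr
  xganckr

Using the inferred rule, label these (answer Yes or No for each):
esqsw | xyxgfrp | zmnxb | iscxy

The rule appears to be: length 5.
esqsw — length 5, hence Yes. xyxgfrp — length 7, hence No. zmnxb — length 5, hence Yes. iscxy — length 5, hence Yes.

Yes, No, Yes, Yes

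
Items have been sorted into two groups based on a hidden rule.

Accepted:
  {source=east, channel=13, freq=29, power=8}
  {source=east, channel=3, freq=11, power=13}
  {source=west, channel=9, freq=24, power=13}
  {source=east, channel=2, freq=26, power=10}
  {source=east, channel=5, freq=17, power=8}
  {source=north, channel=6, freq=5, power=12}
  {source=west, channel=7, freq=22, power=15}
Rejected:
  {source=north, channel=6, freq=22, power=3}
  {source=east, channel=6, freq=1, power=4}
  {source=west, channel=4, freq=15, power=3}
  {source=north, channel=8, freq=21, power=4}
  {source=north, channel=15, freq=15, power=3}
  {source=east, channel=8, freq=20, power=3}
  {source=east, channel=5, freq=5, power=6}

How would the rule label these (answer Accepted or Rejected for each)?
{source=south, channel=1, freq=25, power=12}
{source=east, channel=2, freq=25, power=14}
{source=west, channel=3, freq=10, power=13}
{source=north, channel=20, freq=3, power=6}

Accepted, Accepted, Accepted, Rejected

The classifier is using: power ≥ 8.
{source=south, channel=1, freq=25, power=12} → power = 12 → Accepted.
{source=east, channel=2, freq=25, power=14} → power = 14 → Accepted.
{source=west, channel=3, freq=10, power=13} → power = 13 → Accepted.
{source=north, channel=20, freq=3, power=6} → power = 6 → Rejected.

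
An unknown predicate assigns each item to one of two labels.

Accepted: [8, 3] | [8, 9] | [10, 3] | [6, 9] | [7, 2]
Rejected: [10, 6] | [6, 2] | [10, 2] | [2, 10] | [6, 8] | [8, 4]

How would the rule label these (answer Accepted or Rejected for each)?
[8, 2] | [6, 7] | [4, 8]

The pattern is that an item is 'Accepted' exactly when: sum is odd.
[8, 2] — 8+2 = 10, hence Rejected. [6, 7] — 6+7 = 13, hence Accepted. [4, 8] — 4+8 = 12, hence Rejected.

Rejected, Accepted, Rejected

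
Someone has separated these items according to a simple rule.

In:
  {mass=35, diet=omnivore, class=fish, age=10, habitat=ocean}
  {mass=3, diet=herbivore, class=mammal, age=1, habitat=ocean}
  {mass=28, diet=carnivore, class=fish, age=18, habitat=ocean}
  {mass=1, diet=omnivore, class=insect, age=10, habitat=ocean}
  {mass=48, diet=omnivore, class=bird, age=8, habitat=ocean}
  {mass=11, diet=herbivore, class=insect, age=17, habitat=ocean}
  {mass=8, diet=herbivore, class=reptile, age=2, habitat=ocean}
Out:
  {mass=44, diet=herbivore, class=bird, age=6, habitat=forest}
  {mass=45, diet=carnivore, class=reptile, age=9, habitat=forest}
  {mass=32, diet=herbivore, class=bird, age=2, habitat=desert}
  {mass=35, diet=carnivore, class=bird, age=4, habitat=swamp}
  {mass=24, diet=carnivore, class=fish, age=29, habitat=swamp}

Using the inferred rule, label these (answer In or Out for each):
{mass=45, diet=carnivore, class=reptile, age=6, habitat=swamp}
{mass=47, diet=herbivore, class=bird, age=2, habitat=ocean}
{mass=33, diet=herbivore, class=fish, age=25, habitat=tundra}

Out, In, Out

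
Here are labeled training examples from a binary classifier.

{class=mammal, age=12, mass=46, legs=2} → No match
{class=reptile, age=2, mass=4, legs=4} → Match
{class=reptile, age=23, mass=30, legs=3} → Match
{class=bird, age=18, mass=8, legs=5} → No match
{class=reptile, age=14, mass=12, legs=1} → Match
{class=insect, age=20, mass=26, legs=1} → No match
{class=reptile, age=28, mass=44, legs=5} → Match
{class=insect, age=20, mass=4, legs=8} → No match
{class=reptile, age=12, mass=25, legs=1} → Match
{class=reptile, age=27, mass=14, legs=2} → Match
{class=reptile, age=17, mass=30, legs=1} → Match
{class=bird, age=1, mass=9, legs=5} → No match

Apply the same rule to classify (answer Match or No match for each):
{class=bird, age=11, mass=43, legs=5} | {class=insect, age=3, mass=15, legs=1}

Rule: class is reptile. This holds for each 'Match' example and fails for each 'No match' one.

No match, No match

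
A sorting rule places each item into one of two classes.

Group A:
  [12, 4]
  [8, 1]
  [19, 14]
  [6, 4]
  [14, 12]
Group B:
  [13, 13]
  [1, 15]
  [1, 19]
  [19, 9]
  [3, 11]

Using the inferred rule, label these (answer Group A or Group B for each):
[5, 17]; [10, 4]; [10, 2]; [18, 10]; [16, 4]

A rule that fits every label: product is even — true of each 'Group A' example, false of each 'Group B' one.

Group B, Group A, Group A, Group A, Group A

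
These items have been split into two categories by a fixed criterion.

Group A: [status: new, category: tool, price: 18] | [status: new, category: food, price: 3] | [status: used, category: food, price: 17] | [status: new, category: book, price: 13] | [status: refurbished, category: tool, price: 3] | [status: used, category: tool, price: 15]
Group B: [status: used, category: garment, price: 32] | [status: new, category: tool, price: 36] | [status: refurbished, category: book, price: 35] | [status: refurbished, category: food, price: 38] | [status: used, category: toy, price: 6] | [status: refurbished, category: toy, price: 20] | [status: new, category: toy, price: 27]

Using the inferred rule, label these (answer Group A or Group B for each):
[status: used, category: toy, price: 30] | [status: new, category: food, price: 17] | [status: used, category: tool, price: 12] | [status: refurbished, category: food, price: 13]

Rule: price ≠ 6 AND price ≤ 18. This holds for each 'Group A' example and fails for each 'Group B' one.
[status: used, category: toy, price: 30]: price = 30, doesn't match → Group B. [status: new, category: food, price: 17]: price = 17, checks out → Group A. [status: used, category: tool, price: 12]: price = 12, checks out → Group A. [status: refurbished, category: food, price: 13]: price = 13, checks out → Group A.

Group B, Group A, Group A, Group A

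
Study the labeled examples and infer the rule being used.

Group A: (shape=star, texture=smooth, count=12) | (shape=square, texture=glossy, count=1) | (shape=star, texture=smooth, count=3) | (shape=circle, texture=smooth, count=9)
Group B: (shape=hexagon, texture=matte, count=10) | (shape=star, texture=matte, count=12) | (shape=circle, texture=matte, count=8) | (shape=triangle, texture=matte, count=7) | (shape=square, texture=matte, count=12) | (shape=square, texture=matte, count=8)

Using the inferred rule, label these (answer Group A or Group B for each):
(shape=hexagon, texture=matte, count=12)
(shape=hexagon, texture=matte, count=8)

Group B, Group B

The pattern is that an item is 'Group A' exactly when: texture is not matte.
(shape=hexagon, texture=matte, count=12) → texture is matte → Group B.
(shape=hexagon, texture=matte, count=8) → texture is matte → Group B.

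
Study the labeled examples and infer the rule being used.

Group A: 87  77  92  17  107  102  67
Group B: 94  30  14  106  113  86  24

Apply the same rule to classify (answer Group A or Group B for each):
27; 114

Comparing the two groups points to one rule — ≡ 2 (mod 5).
27 — 27 mod 5 = 2, hence Group A. 114 — 114 mod 5 = 4, hence Group B.

Group A, Group B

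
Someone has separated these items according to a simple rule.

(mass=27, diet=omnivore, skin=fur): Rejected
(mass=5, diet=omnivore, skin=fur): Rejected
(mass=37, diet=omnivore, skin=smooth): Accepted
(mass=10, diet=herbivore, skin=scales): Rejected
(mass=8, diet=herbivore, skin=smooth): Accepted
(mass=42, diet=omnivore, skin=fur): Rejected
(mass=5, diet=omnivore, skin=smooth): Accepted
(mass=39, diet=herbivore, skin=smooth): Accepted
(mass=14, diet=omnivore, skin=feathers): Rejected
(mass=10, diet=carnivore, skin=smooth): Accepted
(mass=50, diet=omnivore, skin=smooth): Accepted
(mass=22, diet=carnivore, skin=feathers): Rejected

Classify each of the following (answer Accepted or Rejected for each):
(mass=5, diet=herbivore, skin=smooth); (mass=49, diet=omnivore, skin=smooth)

'Accepted' ⟺ skin is smooth.
Accepted: (mass=5, diet=herbivore, skin=smooth), since skin is smooth. Accepted: (mass=49, diet=omnivore, skin=smooth), since skin is smooth.

Accepted, Accepted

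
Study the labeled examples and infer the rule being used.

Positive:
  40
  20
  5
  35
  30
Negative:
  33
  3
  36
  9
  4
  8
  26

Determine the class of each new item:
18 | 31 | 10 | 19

Looking at the examples, the only property every 'Positive' case has and every 'Negative' case lacks is: multiple of 5.

Negative, Negative, Positive, Negative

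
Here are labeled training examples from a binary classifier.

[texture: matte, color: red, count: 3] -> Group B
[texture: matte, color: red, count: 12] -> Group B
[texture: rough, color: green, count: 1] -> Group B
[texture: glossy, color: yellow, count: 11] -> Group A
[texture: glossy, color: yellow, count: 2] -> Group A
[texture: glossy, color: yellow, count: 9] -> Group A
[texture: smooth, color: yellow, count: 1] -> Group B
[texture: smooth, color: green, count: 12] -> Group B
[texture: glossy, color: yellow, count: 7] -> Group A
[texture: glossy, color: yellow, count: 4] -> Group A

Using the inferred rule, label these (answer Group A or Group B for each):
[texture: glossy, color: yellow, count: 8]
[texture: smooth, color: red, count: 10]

Group A, Group B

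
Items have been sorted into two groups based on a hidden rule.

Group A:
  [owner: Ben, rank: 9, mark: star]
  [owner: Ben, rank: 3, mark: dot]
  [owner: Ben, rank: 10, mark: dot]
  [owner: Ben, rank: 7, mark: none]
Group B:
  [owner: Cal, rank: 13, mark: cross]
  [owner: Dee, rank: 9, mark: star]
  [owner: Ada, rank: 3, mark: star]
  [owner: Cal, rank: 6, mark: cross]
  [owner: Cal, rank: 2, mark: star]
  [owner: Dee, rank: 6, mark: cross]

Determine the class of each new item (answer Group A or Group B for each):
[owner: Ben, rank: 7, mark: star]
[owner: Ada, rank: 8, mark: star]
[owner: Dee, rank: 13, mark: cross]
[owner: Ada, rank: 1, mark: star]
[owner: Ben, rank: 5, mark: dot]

Group A, Group B, Group B, Group B, Group A

Every 'Group A' example satisfies: owner is Ben. None of the 'Group B' examples do.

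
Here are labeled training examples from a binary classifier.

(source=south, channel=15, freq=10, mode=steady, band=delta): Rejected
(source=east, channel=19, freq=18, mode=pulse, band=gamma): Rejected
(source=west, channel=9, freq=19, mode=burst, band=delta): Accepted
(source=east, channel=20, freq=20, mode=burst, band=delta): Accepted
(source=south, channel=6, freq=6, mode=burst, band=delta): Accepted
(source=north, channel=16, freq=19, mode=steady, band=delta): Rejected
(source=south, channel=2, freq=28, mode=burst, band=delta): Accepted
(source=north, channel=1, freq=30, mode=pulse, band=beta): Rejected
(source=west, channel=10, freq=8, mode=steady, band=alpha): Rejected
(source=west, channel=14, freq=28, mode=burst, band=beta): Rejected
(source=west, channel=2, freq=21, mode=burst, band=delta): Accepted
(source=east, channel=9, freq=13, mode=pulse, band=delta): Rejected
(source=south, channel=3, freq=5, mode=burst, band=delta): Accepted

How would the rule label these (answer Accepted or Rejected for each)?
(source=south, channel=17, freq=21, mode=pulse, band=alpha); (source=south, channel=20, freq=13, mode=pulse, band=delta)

Rejected, Rejected

'Accepted' ⟺ mode is burst AND band is delta.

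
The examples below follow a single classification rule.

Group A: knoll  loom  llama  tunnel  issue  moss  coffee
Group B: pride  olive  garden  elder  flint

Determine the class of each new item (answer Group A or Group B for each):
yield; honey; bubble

The rule appears to be: has a double letter.
yield — no doubled letter, hence Group B. honey — no doubled letter, hence Group B. bubble — 'bb' doubled, hence Group A.

Group B, Group B, Group A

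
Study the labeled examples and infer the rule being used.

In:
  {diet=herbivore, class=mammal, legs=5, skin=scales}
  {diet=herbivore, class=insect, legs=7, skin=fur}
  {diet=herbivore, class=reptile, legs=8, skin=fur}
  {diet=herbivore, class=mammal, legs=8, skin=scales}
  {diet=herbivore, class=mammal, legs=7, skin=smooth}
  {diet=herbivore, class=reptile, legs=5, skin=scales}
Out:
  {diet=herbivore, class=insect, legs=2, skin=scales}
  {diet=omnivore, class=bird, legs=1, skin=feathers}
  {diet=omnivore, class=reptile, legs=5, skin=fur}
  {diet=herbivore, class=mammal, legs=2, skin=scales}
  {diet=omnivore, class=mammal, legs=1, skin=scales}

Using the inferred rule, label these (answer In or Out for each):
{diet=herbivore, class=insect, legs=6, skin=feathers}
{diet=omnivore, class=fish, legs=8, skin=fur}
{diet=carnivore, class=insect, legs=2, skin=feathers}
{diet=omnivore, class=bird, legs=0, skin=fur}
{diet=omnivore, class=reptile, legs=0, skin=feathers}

The simplest hypothesis consistent with all the labels is: diet is herbivore AND legs ≥ 5.
In: {diet=herbivore, class=insect, legs=6, skin=feathers}, since diet is herbivore, legs = 6.
Out: {diet=omnivore, class=fish, legs=8, skin=fur}, since diet is omnivore, legs = 8.
Out: {diet=carnivore, class=insect, legs=2, skin=feathers}, since diet is carnivore, legs = 2.
Out: {diet=omnivore, class=bird, legs=0, skin=fur}, since diet is omnivore, legs = 0.
Out: {diet=omnivore, class=reptile, legs=0, skin=feathers}, since diet is omnivore, legs = 0.

In, Out, Out, Out, Out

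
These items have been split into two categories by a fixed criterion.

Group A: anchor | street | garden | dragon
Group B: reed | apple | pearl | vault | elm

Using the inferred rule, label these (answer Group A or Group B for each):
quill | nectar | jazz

Group B, Group A, Group B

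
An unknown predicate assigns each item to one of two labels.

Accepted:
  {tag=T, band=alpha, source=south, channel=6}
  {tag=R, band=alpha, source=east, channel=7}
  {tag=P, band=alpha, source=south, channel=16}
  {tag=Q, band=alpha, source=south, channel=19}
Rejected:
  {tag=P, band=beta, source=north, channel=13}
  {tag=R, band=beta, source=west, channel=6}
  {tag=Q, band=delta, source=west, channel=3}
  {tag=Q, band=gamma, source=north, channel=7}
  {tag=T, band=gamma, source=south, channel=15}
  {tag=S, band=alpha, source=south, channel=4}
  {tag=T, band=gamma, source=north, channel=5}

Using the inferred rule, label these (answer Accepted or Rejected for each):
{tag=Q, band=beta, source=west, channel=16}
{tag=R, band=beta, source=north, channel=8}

Rejected, Rejected

One predicate separates the groups cleanly: band is alpha AND channel ≥ 5.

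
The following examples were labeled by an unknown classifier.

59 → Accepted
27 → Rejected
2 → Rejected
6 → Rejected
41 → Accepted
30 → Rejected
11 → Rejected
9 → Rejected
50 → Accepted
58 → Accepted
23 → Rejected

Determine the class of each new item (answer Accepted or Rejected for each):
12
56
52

Rejected, Accepted, Accepted

The pattern is that an item is 'Accepted' exactly when: at least 41.
Rejected: 12, since 12 < 41. Accepted: 56, since 56 ≥ 41. Accepted: 52, since 52 ≥ 41.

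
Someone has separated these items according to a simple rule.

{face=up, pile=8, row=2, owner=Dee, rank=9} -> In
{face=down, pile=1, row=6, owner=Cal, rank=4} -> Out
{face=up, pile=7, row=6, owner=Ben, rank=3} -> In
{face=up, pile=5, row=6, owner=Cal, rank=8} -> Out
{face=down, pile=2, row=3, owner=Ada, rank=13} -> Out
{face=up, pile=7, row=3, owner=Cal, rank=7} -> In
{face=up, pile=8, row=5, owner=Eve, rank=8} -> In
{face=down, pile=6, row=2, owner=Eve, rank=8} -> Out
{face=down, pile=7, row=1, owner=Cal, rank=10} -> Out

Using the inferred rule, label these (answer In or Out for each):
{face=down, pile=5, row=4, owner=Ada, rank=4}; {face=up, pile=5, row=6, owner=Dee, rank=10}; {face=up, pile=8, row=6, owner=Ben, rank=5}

One predicate separates the groups cleanly: face is up AND pile ≥ 6.
{face=down, pile=5, row=4, owner=Ada, rank=4}: face is down, pile = 5, does not fit → Out. {face=up, pile=5, row=6, owner=Dee, rank=10}: face is up, pile = 5, does not fit → Out. {face=up, pile=8, row=6, owner=Ben, rank=5}: face is up, pile = 8, passes → In.

Out, Out, In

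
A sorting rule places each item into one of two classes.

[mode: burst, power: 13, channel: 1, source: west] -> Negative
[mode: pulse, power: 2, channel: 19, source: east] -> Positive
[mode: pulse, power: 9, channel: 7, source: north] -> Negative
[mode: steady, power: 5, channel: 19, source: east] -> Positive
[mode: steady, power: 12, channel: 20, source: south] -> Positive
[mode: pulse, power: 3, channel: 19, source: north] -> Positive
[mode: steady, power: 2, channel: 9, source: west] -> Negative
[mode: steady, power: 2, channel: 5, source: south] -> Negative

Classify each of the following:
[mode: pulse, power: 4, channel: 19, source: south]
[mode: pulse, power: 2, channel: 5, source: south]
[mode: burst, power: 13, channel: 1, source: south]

The common property of the 'Positive' items is: channel ≥ 19. No 'Negative' item has it.

Positive, Negative, Negative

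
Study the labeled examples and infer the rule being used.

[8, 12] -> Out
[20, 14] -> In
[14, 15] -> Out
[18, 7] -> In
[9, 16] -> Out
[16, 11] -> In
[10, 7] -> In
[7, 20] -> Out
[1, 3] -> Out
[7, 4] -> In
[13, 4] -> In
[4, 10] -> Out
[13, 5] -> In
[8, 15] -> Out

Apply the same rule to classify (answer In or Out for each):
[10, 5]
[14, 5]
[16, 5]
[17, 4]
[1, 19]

In, In, In, In, Out

'In' ⟺ first > second.
[10, 5]: In (10 > 5). [14, 5]: In (14 > 5). [16, 5]: In (16 > 5). [17, 4]: In (17 > 4). [1, 19]: Out (1 < 19).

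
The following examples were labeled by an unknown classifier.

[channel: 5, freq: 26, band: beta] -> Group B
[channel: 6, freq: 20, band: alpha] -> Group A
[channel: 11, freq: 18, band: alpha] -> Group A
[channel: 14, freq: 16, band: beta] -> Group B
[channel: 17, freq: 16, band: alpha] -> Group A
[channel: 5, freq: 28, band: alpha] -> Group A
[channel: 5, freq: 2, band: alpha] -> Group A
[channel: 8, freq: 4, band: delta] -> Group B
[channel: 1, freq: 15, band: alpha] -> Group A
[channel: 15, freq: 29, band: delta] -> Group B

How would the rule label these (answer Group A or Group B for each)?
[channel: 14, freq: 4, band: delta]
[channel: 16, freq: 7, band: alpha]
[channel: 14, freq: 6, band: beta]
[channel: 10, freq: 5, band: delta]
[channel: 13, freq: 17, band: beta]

Group B, Group A, Group B, Group B, Group B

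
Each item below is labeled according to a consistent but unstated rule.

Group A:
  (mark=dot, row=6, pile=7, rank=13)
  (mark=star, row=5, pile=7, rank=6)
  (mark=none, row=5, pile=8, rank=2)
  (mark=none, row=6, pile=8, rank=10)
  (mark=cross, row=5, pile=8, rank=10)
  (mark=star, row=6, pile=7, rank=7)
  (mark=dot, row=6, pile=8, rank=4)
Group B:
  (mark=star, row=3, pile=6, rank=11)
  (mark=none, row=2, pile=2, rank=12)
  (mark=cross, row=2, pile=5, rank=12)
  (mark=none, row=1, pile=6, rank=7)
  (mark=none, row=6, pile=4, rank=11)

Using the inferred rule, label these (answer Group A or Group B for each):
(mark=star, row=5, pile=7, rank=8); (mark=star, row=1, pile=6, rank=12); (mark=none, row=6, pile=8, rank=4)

Group A, Group B, Group A

The classifier is using: pile ≥ 7.
(mark=star, row=5, pile=7, rank=8): pile = 7, meets the rule → Group A. (mark=star, row=1, pile=6, rank=12): pile = 6, does not fit → Group B. (mark=none, row=6, pile=8, rank=4): pile = 8, meets the rule → Group A.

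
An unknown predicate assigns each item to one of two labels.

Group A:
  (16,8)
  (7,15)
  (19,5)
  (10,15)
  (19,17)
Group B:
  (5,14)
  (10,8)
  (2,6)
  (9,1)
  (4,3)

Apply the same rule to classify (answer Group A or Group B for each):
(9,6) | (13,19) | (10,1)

A rule that fits every label: sum ≥ 22 — true of each 'Group A' example, false of each 'Group B' one.
(9,6) → 9+6 = 15 → Group B. (13,19) → 13+19 = 32 → Group A. (10,1) → 10+1 = 11 → Group B.

Group B, Group A, Group B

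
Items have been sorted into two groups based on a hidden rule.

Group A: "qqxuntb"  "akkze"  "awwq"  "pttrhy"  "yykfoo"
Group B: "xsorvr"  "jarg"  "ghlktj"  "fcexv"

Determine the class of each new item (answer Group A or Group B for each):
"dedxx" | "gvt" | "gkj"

Checking candidate rules against both groups, what survives is: has a double letter.
"dedxx" — 'xx' doubled, hence Group A.
"gvt" — no doubled letter, hence Group B.
"gkj" — no doubled letter, hence Group B.

Group A, Group B, Group B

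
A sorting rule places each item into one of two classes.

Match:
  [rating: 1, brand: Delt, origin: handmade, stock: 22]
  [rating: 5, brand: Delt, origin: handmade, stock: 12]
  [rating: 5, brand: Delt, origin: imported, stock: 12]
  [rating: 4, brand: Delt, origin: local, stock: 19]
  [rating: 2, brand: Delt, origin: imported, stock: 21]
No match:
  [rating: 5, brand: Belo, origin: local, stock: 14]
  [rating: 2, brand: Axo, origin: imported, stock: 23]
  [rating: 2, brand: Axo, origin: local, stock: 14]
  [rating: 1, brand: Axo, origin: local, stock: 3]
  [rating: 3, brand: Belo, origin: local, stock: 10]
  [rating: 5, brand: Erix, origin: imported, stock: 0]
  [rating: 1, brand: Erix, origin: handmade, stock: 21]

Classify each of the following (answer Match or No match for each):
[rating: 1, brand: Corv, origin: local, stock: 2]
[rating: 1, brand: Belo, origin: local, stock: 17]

No match, No match

The classifier is using: brand is Delt.
[rating: 1, brand: Corv, origin: local, stock: 2]: brand is Corv — fails the rule, so No match.
[rating: 1, brand: Belo, origin: local, stock: 17]: brand is Belo — fails the rule, so No match.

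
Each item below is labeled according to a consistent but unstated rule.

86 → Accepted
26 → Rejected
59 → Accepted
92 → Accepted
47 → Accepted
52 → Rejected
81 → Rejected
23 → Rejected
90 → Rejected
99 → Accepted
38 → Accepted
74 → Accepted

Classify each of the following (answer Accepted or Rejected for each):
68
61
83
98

Accepted, Rejected, Accepted, Accepted

The pattern is that an item is 'Accepted' exactly when: digit sum ≥ 10.
68 — digit sum 6+8 = 14, hence Accepted.
61 — digit sum 6+1 = 7, hence Rejected.
83 — digit sum 8+3 = 11, hence Accepted.
98 — digit sum 9+8 = 17, hence Accepted.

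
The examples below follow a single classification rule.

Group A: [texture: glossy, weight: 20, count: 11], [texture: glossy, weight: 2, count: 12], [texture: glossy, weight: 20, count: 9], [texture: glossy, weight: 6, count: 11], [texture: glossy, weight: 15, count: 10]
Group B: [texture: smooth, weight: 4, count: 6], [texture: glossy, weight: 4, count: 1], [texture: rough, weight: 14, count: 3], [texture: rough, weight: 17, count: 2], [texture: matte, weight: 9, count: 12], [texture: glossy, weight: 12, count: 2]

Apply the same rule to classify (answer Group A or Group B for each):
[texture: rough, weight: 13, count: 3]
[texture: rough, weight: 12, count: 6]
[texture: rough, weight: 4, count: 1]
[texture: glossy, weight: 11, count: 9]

The rule appears to be: texture is glossy AND count ≥ 3.
[texture: rough, weight: 13, count: 3] — texture is rough, count = 3, hence Group B. [texture: rough, weight: 12, count: 6] — texture is rough, count = 6, hence Group B. [texture: rough, weight: 4, count: 1] — texture is rough, count = 1, hence Group B. [texture: glossy, weight: 11, count: 9] — texture is glossy, count = 9, hence Group A.

Group B, Group B, Group B, Group A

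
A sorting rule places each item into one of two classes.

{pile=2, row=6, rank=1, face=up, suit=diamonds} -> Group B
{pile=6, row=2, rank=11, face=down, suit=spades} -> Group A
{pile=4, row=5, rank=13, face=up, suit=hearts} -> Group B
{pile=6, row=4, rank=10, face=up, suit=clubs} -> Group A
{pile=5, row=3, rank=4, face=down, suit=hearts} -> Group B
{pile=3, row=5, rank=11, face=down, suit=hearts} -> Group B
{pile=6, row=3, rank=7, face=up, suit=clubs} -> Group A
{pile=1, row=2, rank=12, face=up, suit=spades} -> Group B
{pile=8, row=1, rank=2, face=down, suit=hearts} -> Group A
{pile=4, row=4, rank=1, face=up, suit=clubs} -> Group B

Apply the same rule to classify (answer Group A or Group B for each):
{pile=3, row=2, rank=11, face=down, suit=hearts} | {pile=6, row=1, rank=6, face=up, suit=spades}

Group B, Group A

The rule appears to be: pile ≥ 6.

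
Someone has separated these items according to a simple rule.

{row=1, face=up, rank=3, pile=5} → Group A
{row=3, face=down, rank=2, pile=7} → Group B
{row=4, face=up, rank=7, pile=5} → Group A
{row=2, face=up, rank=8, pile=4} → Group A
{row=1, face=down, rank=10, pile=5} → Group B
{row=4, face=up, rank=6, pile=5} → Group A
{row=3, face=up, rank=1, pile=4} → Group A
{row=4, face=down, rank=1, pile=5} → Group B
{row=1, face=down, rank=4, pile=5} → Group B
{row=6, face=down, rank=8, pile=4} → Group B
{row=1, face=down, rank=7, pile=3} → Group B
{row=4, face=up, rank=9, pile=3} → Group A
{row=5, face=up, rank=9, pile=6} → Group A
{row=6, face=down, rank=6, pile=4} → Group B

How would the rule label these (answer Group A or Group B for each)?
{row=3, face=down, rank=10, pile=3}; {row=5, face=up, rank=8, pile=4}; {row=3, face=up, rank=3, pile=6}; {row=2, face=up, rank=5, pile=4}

Group B, Group A, Group A, Group A

A rule that fits every label: face is up — true of each 'Group A' example, false of each 'Group B' one.
Group B: {row=3, face=down, rank=10, pile=3}, since face is down.
Group A: {row=5, face=up, rank=8, pile=4}, since face is up.
Group A: {row=3, face=up, rank=3, pile=6}, since face is up.
Group A: {row=2, face=up, rank=5, pile=4}, since face is up.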